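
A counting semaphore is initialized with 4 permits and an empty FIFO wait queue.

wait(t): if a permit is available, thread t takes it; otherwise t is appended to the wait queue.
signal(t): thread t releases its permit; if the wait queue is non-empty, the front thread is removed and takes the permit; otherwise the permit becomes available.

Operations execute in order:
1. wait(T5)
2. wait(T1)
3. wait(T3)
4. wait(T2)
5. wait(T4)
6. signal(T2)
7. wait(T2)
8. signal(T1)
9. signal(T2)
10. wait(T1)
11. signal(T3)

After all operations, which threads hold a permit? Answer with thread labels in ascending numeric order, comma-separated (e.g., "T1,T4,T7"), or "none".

Step 1: wait(T5) -> count=3 queue=[] holders={T5}
Step 2: wait(T1) -> count=2 queue=[] holders={T1,T5}
Step 3: wait(T3) -> count=1 queue=[] holders={T1,T3,T5}
Step 4: wait(T2) -> count=0 queue=[] holders={T1,T2,T3,T5}
Step 5: wait(T4) -> count=0 queue=[T4] holders={T1,T2,T3,T5}
Step 6: signal(T2) -> count=0 queue=[] holders={T1,T3,T4,T5}
Step 7: wait(T2) -> count=0 queue=[T2] holders={T1,T3,T4,T5}
Step 8: signal(T1) -> count=0 queue=[] holders={T2,T3,T4,T5}
Step 9: signal(T2) -> count=1 queue=[] holders={T3,T4,T5}
Step 10: wait(T1) -> count=0 queue=[] holders={T1,T3,T4,T5}
Step 11: signal(T3) -> count=1 queue=[] holders={T1,T4,T5}
Final holders: T1,T4,T5

Answer: T1,T4,T5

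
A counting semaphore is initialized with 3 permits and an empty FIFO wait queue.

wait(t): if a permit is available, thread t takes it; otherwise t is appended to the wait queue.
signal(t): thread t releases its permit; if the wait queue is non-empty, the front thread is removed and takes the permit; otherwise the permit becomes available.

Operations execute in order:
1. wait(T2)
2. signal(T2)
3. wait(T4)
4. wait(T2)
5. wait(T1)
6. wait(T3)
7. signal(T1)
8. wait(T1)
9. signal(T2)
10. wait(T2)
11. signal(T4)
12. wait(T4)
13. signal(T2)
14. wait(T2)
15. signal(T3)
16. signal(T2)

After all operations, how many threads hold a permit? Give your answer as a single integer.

Answer: 2

Derivation:
Step 1: wait(T2) -> count=2 queue=[] holders={T2}
Step 2: signal(T2) -> count=3 queue=[] holders={none}
Step 3: wait(T4) -> count=2 queue=[] holders={T4}
Step 4: wait(T2) -> count=1 queue=[] holders={T2,T4}
Step 5: wait(T1) -> count=0 queue=[] holders={T1,T2,T4}
Step 6: wait(T3) -> count=0 queue=[T3] holders={T1,T2,T4}
Step 7: signal(T1) -> count=0 queue=[] holders={T2,T3,T4}
Step 8: wait(T1) -> count=0 queue=[T1] holders={T2,T3,T4}
Step 9: signal(T2) -> count=0 queue=[] holders={T1,T3,T4}
Step 10: wait(T2) -> count=0 queue=[T2] holders={T1,T3,T4}
Step 11: signal(T4) -> count=0 queue=[] holders={T1,T2,T3}
Step 12: wait(T4) -> count=0 queue=[T4] holders={T1,T2,T3}
Step 13: signal(T2) -> count=0 queue=[] holders={T1,T3,T4}
Step 14: wait(T2) -> count=0 queue=[T2] holders={T1,T3,T4}
Step 15: signal(T3) -> count=0 queue=[] holders={T1,T2,T4}
Step 16: signal(T2) -> count=1 queue=[] holders={T1,T4}
Final holders: {T1,T4} -> 2 thread(s)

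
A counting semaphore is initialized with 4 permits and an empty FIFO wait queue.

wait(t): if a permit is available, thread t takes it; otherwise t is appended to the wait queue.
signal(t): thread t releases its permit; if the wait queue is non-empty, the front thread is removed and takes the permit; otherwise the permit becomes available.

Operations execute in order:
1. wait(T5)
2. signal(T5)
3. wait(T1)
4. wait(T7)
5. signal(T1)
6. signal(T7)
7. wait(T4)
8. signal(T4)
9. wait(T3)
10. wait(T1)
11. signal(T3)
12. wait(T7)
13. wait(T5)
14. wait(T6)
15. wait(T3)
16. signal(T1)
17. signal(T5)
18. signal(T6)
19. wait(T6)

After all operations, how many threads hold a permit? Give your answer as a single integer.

Step 1: wait(T5) -> count=3 queue=[] holders={T5}
Step 2: signal(T5) -> count=4 queue=[] holders={none}
Step 3: wait(T1) -> count=3 queue=[] holders={T1}
Step 4: wait(T7) -> count=2 queue=[] holders={T1,T7}
Step 5: signal(T1) -> count=3 queue=[] holders={T7}
Step 6: signal(T7) -> count=4 queue=[] holders={none}
Step 7: wait(T4) -> count=3 queue=[] holders={T4}
Step 8: signal(T4) -> count=4 queue=[] holders={none}
Step 9: wait(T3) -> count=3 queue=[] holders={T3}
Step 10: wait(T1) -> count=2 queue=[] holders={T1,T3}
Step 11: signal(T3) -> count=3 queue=[] holders={T1}
Step 12: wait(T7) -> count=2 queue=[] holders={T1,T7}
Step 13: wait(T5) -> count=1 queue=[] holders={T1,T5,T7}
Step 14: wait(T6) -> count=0 queue=[] holders={T1,T5,T6,T7}
Step 15: wait(T3) -> count=0 queue=[T3] holders={T1,T5,T6,T7}
Step 16: signal(T1) -> count=0 queue=[] holders={T3,T5,T6,T7}
Step 17: signal(T5) -> count=1 queue=[] holders={T3,T6,T7}
Step 18: signal(T6) -> count=2 queue=[] holders={T3,T7}
Step 19: wait(T6) -> count=1 queue=[] holders={T3,T6,T7}
Final holders: {T3,T6,T7} -> 3 thread(s)

Answer: 3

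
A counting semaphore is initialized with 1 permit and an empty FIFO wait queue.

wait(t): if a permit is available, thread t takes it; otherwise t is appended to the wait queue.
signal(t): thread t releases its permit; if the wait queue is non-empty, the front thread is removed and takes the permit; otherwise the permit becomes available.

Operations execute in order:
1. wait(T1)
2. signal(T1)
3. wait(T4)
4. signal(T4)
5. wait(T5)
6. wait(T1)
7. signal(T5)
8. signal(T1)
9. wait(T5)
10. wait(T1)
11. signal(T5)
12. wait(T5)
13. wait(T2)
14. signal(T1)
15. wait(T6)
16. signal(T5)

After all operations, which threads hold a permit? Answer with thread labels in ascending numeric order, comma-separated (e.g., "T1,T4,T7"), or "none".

Answer: T2

Derivation:
Step 1: wait(T1) -> count=0 queue=[] holders={T1}
Step 2: signal(T1) -> count=1 queue=[] holders={none}
Step 3: wait(T4) -> count=0 queue=[] holders={T4}
Step 4: signal(T4) -> count=1 queue=[] holders={none}
Step 5: wait(T5) -> count=0 queue=[] holders={T5}
Step 6: wait(T1) -> count=0 queue=[T1] holders={T5}
Step 7: signal(T5) -> count=0 queue=[] holders={T1}
Step 8: signal(T1) -> count=1 queue=[] holders={none}
Step 9: wait(T5) -> count=0 queue=[] holders={T5}
Step 10: wait(T1) -> count=0 queue=[T1] holders={T5}
Step 11: signal(T5) -> count=0 queue=[] holders={T1}
Step 12: wait(T5) -> count=0 queue=[T5] holders={T1}
Step 13: wait(T2) -> count=0 queue=[T5,T2] holders={T1}
Step 14: signal(T1) -> count=0 queue=[T2] holders={T5}
Step 15: wait(T6) -> count=0 queue=[T2,T6] holders={T5}
Step 16: signal(T5) -> count=0 queue=[T6] holders={T2}
Final holders: T2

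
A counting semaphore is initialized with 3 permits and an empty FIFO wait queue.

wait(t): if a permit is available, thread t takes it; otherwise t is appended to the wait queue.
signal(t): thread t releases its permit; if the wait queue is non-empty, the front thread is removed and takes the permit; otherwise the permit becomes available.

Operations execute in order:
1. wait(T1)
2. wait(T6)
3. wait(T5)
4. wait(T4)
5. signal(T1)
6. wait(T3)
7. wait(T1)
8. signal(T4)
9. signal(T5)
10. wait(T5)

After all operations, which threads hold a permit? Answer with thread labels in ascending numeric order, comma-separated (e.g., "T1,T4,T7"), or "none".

Answer: T1,T3,T6

Derivation:
Step 1: wait(T1) -> count=2 queue=[] holders={T1}
Step 2: wait(T6) -> count=1 queue=[] holders={T1,T6}
Step 3: wait(T5) -> count=0 queue=[] holders={T1,T5,T6}
Step 4: wait(T4) -> count=0 queue=[T4] holders={T1,T5,T6}
Step 5: signal(T1) -> count=0 queue=[] holders={T4,T5,T6}
Step 6: wait(T3) -> count=0 queue=[T3] holders={T4,T5,T6}
Step 7: wait(T1) -> count=0 queue=[T3,T1] holders={T4,T5,T6}
Step 8: signal(T4) -> count=0 queue=[T1] holders={T3,T5,T6}
Step 9: signal(T5) -> count=0 queue=[] holders={T1,T3,T6}
Step 10: wait(T5) -> count=0 queue=[T5] holders={T1,T3,T6}
Final holders: T1,T3,T6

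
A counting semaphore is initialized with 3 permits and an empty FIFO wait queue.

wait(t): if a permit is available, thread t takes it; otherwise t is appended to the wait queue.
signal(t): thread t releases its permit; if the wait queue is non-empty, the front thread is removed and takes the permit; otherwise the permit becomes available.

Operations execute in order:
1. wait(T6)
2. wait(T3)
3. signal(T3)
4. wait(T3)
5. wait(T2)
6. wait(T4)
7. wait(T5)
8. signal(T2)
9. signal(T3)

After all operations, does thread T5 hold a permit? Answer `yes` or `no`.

Answer: yes

Derivation:
Step 1: wait(T6) -> count=2 queue=[] holders={T6}
Step 2: wait(T3) -> count=1 queue=[] holders={T3,T6}
Step 3: signal(T3) -> count=2 queue=[] holders={T6}
Step 4: wait(T3) -> count=1 queue=[] holders={T3,T6}
Step 5: wait(T2) -> count=0 queue=[] holders={T2,T3,T6}
Step 6: wait(T4) -> count=0 queue=[T4] holders={T2,T3,T6}
Step 7: wait(T5) -> count=0 queue=[T4,T5] holders={T2,T3,T6}
Step 8: signal(T2) -> count=0 queue=[T5] holders={T3,T4,T6}
Step 9: signal(T3) -> count=0 queue=[] holders={T4,T5,T6}
Final holders: {T4,T5,T6} -> T5 in holders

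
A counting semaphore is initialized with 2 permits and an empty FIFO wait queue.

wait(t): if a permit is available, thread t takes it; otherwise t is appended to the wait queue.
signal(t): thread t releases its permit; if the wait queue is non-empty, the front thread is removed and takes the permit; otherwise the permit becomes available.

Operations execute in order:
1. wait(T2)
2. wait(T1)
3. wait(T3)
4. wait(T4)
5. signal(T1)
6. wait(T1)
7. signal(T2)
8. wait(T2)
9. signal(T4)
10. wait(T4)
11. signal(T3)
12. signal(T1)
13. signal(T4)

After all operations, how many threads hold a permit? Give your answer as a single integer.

Answer: 1

Derivation:
Step 1: wait(T2) -> count=1 queue=[] holders={T2}
Step 2: wait(T1) -> count=0 queue=[] holders={T1,T2}
Step 3: wait(T3) -> count=0 queue=[T3] holders={T1,T2}
Step 4: wait(T4) -> count=0 queue=[T3,T4] holders={T1,T2}
Step 5: signal(T1) -> count=0 queue=[T4] holders={T2,T3}
Step 6: wait(T1) -> count=0 queue=[T4,T1] holders={T2,T3}
Step 7: signal(T2) -> count=0 queue=[T1] holders={T3,T4}
Step 8: wait(T2) -> count=0 queue=[T1,T2] holders={T3,T4}
Step 9: signal(T4) -> count=0 queue=[T2] holders={T1,T3}
Step 10: wait(T4) -> count=0 queue=[T2,T4] holders={T1,T3}
Step 11: signal(T3) -> count=0 queue=[T4] holders={T1,T2}
Step 12: signal(T1) -> count=0 queue=[] holders={T2,T4}
Step 13: signal(T4) -> count=1 queue=[] holders={T2}
Final holders: {T2} -> 1 thread(s)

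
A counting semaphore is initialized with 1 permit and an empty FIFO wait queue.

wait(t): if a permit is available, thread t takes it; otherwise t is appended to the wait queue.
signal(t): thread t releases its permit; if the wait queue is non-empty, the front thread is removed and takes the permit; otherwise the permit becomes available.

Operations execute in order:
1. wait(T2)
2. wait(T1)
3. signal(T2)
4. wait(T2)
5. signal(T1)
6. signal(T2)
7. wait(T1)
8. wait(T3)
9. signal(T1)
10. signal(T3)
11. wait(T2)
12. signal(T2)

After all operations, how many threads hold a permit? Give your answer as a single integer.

Step 1: wait(T2) -> count=0 queue=[] holders={T2}
Step 2: wait(T1) -> count=0 queue=[T1] holders={T2}
Step 3: signal(T2) -> count=0 queue=[] holders={T1}
Step 4: wait(T2) -> count=0 queue=[T2] holders={T1}
Step 5: signal(T1) -> count=0 queue=[] holders={T2}
Step 6: signal(T2) -> count=1 queue=[] holders={none}
Step 7: wait(T1) -> count=0 queue=[] holders={T1}
Step 8: wait(T3) -> count=0 queue=[T3] holders={T1}
Step 9: signal(T1) -> count=0 queue=[] holders={T3}
Step 10: signal(T3) -> count=1 queue=[] holders={none}
Step 11: wait(T2) -> count=0 queue=[] holders={T2}
Step 12: signal(T2) -> count=1 queue=[] holders={none}
Final holders: {none} -> 0 thread(s)

Answer: 0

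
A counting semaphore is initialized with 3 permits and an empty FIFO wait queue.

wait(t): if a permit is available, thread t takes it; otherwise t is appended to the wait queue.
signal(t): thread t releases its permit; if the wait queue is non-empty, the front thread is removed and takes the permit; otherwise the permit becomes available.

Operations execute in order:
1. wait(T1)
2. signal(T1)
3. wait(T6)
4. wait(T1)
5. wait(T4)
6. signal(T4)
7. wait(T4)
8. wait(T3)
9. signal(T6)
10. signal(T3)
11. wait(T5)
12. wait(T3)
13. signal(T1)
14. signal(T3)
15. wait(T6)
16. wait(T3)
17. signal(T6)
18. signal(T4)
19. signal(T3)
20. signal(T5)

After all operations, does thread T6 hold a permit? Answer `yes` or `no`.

Answer: no

Derivation:
Step 1: wait(T1) -> count=2 queue=[] holders={T1}
Step 2: signal(T1) -> count=3 queue=[] holders={none}
Step 3: wait(T6) -> count=2 queue=[] holders={T6}
Step 4: wait(T1) -> count=1 queue=[] holders={T1,T6}
Step 5: wait(T4) -> count=0 queue=[] holders={T1,T4,T6}
Step 6: signal(T4) -> count=1 queue=[] holders={T1,T6}
Step 7: wait(T4) -> count=0 queue=[] holders={T1,T4,T6}
Step 8: wait(T3) -> count=0 queue=[T3] holders={T1,T4,T6}
Step 9: signal(T6) -> count=0 queue=[] holders={T1,T3,T4}
Step 10: signal(T3) -> count=1 queue=[] holders={T1,T4}
Step 11: wait(T5) -> count=0 queue=[] holders={T1,T4,T5}
Step 12: wait(T3) -> count=0 queue=[T3] holders={T1,T4,T5}
Step 13: signal(T1) -> count=0 queue=[] holders={T3,T4,T5}
Step 14: signal(T3) -> count=1 queue=[] holders={T4,T5}
Step 15: wait(T6) -> count=0 queue=[] holders={T4,T5,T6}
Step 16: wait(T3) -> count=0 queue=[T3] holders={T4,T5,T6}
Step 17: signal(T6) -> count=0 queue=[] holders={T3,T4,T5}
Step 18: signal(T4) -> count=1 queue=[] holders={T3,T5}
Step 19: signal(T3) -> count=2 queue=[] holders={T5}
Step 20: signal(T5) -> count=3 queue=[] holders={none}
Final holders: {none} -> T6 not in holders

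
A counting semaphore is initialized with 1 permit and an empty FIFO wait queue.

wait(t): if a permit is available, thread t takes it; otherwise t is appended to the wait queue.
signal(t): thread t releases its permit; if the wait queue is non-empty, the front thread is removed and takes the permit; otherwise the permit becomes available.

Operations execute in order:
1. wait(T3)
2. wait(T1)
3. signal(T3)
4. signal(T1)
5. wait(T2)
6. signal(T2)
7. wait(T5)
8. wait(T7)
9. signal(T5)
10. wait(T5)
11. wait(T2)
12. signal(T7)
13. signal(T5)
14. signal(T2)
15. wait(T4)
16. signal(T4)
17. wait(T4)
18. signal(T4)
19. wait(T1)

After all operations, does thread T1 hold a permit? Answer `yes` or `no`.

Step 1: wait(T3) -> count=0 queue=[] holders={T3}
Step 2: wait(T1) -> count=0 queue=[T1] holders={T3}
Step 3: signal(T3) -> count=0 queue=[] holders={T1}
Step 4: signal(T1) -> count=1 queue=[] holders={none}
Step 5: wait(T2) -> count=0 queue=[] holders={T2}
Step 6: signal(T2) -> count=1 queue=[] holders={none}
Step 7: wait(T5) -> count=0 queue=[] holders={T5}
Step 8: wait(T7) -> count=0 queue=[T7] holders={T5}
Step 9: signal(T5) -> count=0 queue=[] holders={T7}
Step 10: wait(T5) -> count=0 queue=[T5] holders={T7}
Step 11: wait(T2) -> count=0 queue=[T5,T2] holders={T7}
Step 12: signal(T7) -> count=0 queue=[T2] holders={T5}
Step 13: signal(T5) -> count=0 queue=[] holders={T2}
Step 14: signal(T2) -> count=1 queue=[] holders={none}
Step 15: wait(T4) -> count=0 queue=[] holders={T4}
Step 16: signal(T4) -> count=1 queue=[] holders={none}
Step 17: wait(T4) -> count=0 queue=[] holders={T4}
Step 18: signal(T4) -> count=1 queue=[] holders={none}
Step 19: wait(T1) -> count=0 queue=[] holders={T1}
Final holders: {T1} -> T1 in holders

Answer: yes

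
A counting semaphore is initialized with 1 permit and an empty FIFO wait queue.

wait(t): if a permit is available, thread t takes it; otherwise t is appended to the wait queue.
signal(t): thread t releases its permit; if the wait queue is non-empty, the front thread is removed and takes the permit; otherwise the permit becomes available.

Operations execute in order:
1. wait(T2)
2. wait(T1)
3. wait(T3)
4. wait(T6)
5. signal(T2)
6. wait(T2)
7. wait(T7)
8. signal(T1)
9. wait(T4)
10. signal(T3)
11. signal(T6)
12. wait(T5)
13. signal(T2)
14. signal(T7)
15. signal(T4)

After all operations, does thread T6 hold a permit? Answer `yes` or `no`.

Answer: no

Derivation:
Step 1: wait(T2) -> count=0 queue=[] holders={T2}
Step 2: wait(T1) -> count=0 queue=[T1] holders={T2}
Step 3: wait(T3) -> count=0 queue=[T1,T3] holders={T2}
Step 4: wait(T6) -> count=0 queue=[T1,T3,T6] holders={T2}
Step 5: signal(T2) -> count=0 queue=[T3,T6] holders={T1}
Step 6: wait(T2) -> count=0 queue=[T3,T6,T2] holders={T1}
Step 7: wait(T7) -> count=0 queue=[T3,T6,T2,T7] holders={T1}
Step 8: signal(T1) -> count=0 queue=[T6,T2,T7] holders={T3}
Step 9: wait(T4) -> count=0 queue=[T6,T2,T7,T4] holders={T3}
Step 10: signal(T3) -> count=0 queue=[T2,T7,T4] holders={T6}
Step 11: signal(T6) -> count=0 queue=[T7,T4] holders={T2}
Step 12: wait(T5) -> count=0 queue=[T7,T4,T5] holders={T2}
Step 13: signal(T2) -> count=0 queue=[T4,T5] holders={T7}
Step 14: signal(T7) -> count=0 queue=[T5] holders={T4}
Step 15: signal(T4) -> count=0 queue=[] holders={T5}
Final holders: {T5} -> T6 not in holders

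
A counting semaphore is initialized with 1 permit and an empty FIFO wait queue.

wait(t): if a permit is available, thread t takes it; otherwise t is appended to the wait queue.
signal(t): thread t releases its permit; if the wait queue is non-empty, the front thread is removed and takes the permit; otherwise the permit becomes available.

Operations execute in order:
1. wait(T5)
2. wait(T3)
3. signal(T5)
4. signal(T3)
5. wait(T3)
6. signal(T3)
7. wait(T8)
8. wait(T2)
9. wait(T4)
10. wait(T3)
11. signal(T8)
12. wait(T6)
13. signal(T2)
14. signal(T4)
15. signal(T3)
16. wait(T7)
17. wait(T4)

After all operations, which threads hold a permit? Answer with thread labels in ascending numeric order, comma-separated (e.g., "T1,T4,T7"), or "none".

Step 1: wait(T5) -> count=0 queue=[] holders={T5}
Step 2: wait(T3) -> count=0 queue=[T3] holders={T5}
Step 3: signal(T5) -> count=0 queue=[] holders={T3}
Step 4: signal(T3) -> count=1 queue=[] holders={none}
Step 5: wait(T3) -> count=0 queue=[] holders={T3}
Step 6: signal(T3) -> count=1 queue=[] holders={none}
Step 7: wait(T8) -> count=0 queue=[] holders={T8}
Step 8: wait(T2) -> count=0 queue=[T2] holders={T8}
Step 9: wait(T4) -> count=0 queue=[T2,T4] holders={T8}
Step 10: wait(T3) -> count=0 queue=[T2,T4,T3] holders={T8}
Step 11: signal(T8) -> count=0 queue=[T4,T3] holders={T2}
Step 12: wait(T6) -> count=0 queue=[T4,T3,T6] holders={T2}
Step 13: signal(T2) -> count=0 queue=[T3,T6] holders={T4}
Step 14: signal(T4) -> count=0 queue=[T6] holders={T3}
Step 15: signal(T3) -> count=0 queue=[] holders={T6}
Step 16: wait(T7) -> count=0 queue=[T7] holders={T6}
Step 17: wait(T4) -> count=0 queue=[T7,T4] holders={T6}
Final holders: T6

Answer: T6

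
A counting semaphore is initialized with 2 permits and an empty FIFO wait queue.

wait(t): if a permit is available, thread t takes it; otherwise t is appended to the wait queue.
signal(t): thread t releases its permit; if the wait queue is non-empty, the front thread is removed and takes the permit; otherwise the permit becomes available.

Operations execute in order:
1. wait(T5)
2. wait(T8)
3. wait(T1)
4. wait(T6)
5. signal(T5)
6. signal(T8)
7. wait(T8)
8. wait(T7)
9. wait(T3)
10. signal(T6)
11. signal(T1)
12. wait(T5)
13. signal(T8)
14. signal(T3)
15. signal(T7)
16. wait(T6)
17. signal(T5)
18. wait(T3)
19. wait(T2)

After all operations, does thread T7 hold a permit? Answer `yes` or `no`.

Step 1: wait(T5) -> count=1 queue=[] holders={T5}
Step 2: wait(T8) -> count=0 queue=[] holders={T5,T8}
Step 3: wait(T1) -> count=0 queue=[T1] holders={T5,T8}
Step 4: wait(T6) -> count=0 queue=[T1,T6] holders={T5,T8}
Step 5: signal(T5) -> count=0 queue=[T6] holders={T1,T8}
Step 6: signal(T8) -> count=0 queue=[] holders={T1,T6}
Step 7: wait(T8) -> count=0 queue=[T8] holders={T1,T6}
Step 8: wait(T7) -> count=0 queue=[T8,T7] holders={T1,T6}
Step 9: wait(T3) -> count=0 queue=[T8,T7,T3] holders={T1,T6}
Step 10: signal(T6) -> count=0 queue=[T7,T3] holders={T1,T8}
Step 11: signal(T1) -> count=0 queue=[T3] holders={T7,T8}
Step 12: wait(T5) -> count=0 queue=[T3,T5] holders={T7,T8}
Step 13: signal(T8) -> count=0 queue=[T5] holders={T3,T7}
Step 14: signal(T3) -> count=0 queue=[] holders={T5,T7}
Step 15: signal(T7) -> count=1 queue=[] holders={T5}
Step 16: wait(T6) -> count=0 queue=[] holders={T5,T6}
Step 17: signal(T5) -> count=1 queue=[] holders={T6}
Step 18: wait(T3) -> count=0 queue=[] holders={T3,T6}
Step 19: wait(T2) -> count=0 queue=[T2] holders={T3,T6}
Final holders: {T3,T6} -> T7 not in holders

Answer: no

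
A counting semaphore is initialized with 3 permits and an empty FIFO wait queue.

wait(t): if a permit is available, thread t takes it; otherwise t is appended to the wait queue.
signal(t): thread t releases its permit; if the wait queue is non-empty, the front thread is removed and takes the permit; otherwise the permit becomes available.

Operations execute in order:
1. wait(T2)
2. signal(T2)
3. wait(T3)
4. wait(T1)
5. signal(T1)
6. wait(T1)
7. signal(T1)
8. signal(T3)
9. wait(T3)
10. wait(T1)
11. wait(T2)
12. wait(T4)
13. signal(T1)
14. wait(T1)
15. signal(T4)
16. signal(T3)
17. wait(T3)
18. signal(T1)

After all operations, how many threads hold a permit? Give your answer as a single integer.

Step 1: wait(T2) -> count=2 queue=[] holders={T2}
Step 2: signal(T2) -> count=3 queue=[] holders={none}
Step 3: wait(T3) -> count=2 queue=[] holders={T3}
Step 4: wait(T1) -> count=1 queue=[] holders={T1,T3}
Step 5: signal(T1) -> count=2 queue=[] holders={T3}
Step 6: wait(T1) -> count=1 queue=[] holders={T1,T3}
Step 7: signal(T1) -> count=2 queue=[] holders={T3}
Step 8: signal(T3) -> count=3 queue=[] holders={none}
Step 9: wait(T3) -> count=2 queue=[] holders={T3}
Step 10: wait(T1) -> count=1 queue=[] holders={T1,T3}
Step 11: wait(T2) -> count=0 queue=[] holders={T1,T2,T3}
Step 12: wait(T4) -> count=0 queue=[T4] holders={T1,T2,T3}
Step 13: signal(T1) -> count=0 queue=[] holders={T2,T3,T4}
Step 14: wait(T1) -> count=0 queue=[T1] holders={T2,T3,T4}
Step 15: signal(T4) -> count=0 queue=[] holders={T1,T2,T3}
Step 16: signal(T3) -> count=1 queue=[] holders={T1,T2}
Step 17: wait(T3) -> count=0 queue=[] holders={T1,T2,T3}
Step 18: signal(T1) -> count=1 queue=[] holders={T2,T3}
Final holders: {T2,T3} -> 2 thread(s)

Answer: 2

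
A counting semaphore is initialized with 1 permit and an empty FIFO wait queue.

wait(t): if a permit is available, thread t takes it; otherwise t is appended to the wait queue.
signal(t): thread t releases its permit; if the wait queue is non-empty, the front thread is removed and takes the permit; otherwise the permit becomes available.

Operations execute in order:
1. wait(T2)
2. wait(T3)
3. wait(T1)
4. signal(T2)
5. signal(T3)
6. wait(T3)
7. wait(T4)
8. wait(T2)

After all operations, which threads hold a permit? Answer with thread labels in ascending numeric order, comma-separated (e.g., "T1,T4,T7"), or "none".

Step 1: wait(T2) -> count=0 queue=[] holders={T2}
Step 2: wait(T3) -> count=0 queue=[T3] holders={T2}
Step 3: wait(T1) -> count=0 queue=[T3,T1] holders={T2}
Step 4: signal(T2) -> count=0 queue=[T1] holders={T3}
Step 5: signal(T3) -> count=0 queue=[] holders={T1}
Step 6: wait(T3) -> count=0 queue=[T3] holders={T1}
Step 7: wait(T4) -> count=0 queue=[T3,T4] holders={T1}
Step 8: wait(T2) -> count=0 queue=[T3,T4,T2] holders={T1}
Final holders: T1

Answer: T1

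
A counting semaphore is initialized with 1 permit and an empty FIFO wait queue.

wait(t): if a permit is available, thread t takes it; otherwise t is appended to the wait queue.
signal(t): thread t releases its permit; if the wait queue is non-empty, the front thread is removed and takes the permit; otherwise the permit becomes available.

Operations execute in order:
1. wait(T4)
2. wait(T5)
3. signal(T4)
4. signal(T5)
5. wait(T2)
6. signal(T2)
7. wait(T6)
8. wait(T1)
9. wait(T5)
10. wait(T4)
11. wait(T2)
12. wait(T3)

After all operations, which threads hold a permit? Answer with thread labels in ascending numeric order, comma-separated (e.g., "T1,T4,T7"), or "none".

Step 1: wait(T4) -> count=0 queue=[] holders={T4}
Step 2: wait(T5) -> count=0 queue=[T5] holders={T4}
Step 3: signal(T4) -> count=0 queue=[] holders={T5}
Step 4: signal(T5) -> count=1 queue=[] holders={none}
Step 5: wait(T2) -> count=0 queue=[] holders={T2}
Step 6: signal(T2) -> count=1 queue=[] holders={none}
Step 7: wait(T6) -> count=0 queue=[] holders={T6}
Step 8: wait(T1) -> count=0 queue=[T1] holders={T6}
Step 9: wait(T5) -> count=0 queue=[T1,T5] holders={T6}
Step 10: wait(T4) -> count=0 queue=[T1,T5,T4] holders={T6}
Step 11: wait(T2) -> count=0 queue=[T1,T5,T4,T2] holders={T6}
Step 12: wait(T3) -> count=0 queue=[T1,T5,T4,T2,T3] holders={T6}
Final holders: T6

Answer: T6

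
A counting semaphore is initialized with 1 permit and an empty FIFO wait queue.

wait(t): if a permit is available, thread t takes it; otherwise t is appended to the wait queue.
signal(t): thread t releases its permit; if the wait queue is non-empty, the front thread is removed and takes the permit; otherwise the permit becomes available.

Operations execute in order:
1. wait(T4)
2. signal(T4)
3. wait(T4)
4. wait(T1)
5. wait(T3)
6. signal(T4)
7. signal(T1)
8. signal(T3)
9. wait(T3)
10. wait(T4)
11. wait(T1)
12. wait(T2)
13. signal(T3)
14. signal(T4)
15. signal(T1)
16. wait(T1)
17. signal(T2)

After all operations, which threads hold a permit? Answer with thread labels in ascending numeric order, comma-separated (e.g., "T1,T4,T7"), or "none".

Step 1: wait(T4) -> count=0 queue=[] holders={T4}
Step 2: signal(T4) -> count=1 queue=[] holders={none}
Step 3: wait(T4) -> count=0 queue=[] holders={T4}
Step 4: wait(T1) -> count=0 queue=[T1] holders={T4}
Step 5: wait(T3) -> count=0 queue=[T1,T3] holders={T4}
Step 6: signal(T4) -> count=0 queue=[T3] holders={T1}
Step 7: signal(T1) -> count=0 queue=[] holders={T3}
Step 8: signal(T3) -> count=1 queue=[] holders={none}
Step 9: wait(T3) -> count=0 queue=[] holders={T3}
Step 10: wait(T4) -> count=0 queue=[T4] holders={T3}
Step 11: wait(T1) -> count=0 queue=[T4,T1] holders={T3}
Step 12: wait(T2) -> count=0 queue=[T4,T1,T2] holders={T3}
Step 13: signal(T3) -> count=0 queue=[T1,T2] holders={T4}
Step 14: signal(T4) -> count=0 queue=[T2] holders={T1}
Step 15: signal(T1) -> count=0 queue=[] holders={T2}
Step 16: wait(T1) -> count=0 queue=[T1] holders={T2}
Step 17: signal(T2) -> count=0 queue=[] holders={T1}
Final holders: T1

Answer: T1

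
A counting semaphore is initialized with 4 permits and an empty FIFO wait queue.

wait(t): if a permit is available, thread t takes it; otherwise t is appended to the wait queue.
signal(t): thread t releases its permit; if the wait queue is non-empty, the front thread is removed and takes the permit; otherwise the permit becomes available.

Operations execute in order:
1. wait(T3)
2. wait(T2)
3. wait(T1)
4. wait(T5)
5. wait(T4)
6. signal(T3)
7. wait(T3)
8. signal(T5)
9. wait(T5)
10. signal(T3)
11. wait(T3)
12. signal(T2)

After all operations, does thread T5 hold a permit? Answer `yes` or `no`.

Answer: yes

Derivation:
Step 1: wait(T3) -> count=3 queue=[] holders={T3}
Step 2: wait(T2) -> count=2 queue=[] holders={T2,T3}
Step 3: wait(T1) -> count=1 queue=[] holders={T1,T2,T3}
Step 4: wait(T5) -> count=0 queue=[] holders={T1,T2,T3,T5}
Step 5: wait(T4) -> count=0 queue=[T4] holders={T1,T2,T3,T5}
Step 6: signal(T3) -> count=0 queue=[] holders={T1,T2,T4,T5}
Step 7: wait(T3) -> count=0 queue=[T3] holders={T1,T2,T4,T5}
Step 8: signal(T5) -> count=0 queue=[] holders={T1,T2,T3,T4}
Step 9: wait(T5) -> count=0 queue=[T5] holders={T1,T2,T3,T4}
Step 10: signal(T3) -> count=0 queue=[] holders={T1,T2,T4,T5}
Step 11: wait(T3) -> count=0 queue=[T3] holders={T1,T2,T4,T5}
Step 12: signal(T2) -> count=0 queue=[] holders={T1,T3,T4,T5}
Final holders: {T1,T3,T4,T5} -> T5 in holders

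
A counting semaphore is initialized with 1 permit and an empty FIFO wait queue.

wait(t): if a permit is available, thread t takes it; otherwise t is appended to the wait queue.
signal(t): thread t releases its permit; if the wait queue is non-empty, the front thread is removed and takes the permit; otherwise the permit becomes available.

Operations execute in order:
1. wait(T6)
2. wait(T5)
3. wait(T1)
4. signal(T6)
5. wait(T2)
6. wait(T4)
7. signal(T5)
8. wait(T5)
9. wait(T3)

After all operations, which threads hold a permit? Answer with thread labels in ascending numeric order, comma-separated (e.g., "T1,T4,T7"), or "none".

Answer: T1

Derivation:
Step 1: wait(T6) -> count=0 queue=[] holders={T6}
Step 2: wait(T5) -> count=0 queue=[T5] holders={T6}
Step 3: wait(T1) -> count=0 queue=[T5,T1] holders={T6}
Step 4: signal(T6) -> count=0 queue=[T1] holders={T5}
Step 5: wait(T2) -> count=0 queue=[T1,T2] holders={T5}
Step 6: wait(T4) -> count=0 queue=[T1,T2,T4] holders={T5}
Step 7: signal(T5) -> count=0 queue=[T2,T4] holders={T1}
Step 8: wait(T5) -> count=0 queue=[T2,T4,T5] holders={T1}
Step 9: wait(T3) -> count=0 queue=[T2,T4,T5,T3] holders={T1}
Final holders: T1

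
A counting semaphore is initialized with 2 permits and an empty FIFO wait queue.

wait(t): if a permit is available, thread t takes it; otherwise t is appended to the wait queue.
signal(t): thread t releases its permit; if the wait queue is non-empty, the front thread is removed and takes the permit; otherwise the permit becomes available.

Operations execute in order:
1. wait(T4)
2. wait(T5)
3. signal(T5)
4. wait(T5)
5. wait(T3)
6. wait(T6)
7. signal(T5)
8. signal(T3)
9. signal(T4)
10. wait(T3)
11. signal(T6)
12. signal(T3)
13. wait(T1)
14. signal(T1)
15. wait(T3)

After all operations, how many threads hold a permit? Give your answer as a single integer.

Answer: 1

Derivation:
Step 1: wait(T4) -> count=1 queue=[] holders={T4}
Step 2: wait(T5) -> count=0 queue=[] holders={T4,T5}
Step 3: signal(T5) -> count=1 queue=[] holders={T4}
Step 4: wait(T5) -> count=0 queue=[] holders={T4,T5}
Step 5: wait(T3) -> count=0 queue=[T3] holders={T4,T5}
Step 6: wait(T6) -> count=0 queue=[T3,T6] holders={T4,T5}
Step 7: signal(T5) -> count=0 queue=[T6] holders={T3,T4}
Step 8: signal(T3) -> count=0 queue=[] holders={T4,T6}
Step 9: signal(T4) -> count=1 queue=[] holders={T6}
Step 10: wait(T3) -> count=0 queue=[] holders={T3,T6}
Step 11: signal(T6) -> count=1 queue=[] holders={T3}
Step 12: signal(T3) -> count=2 queue=[] holders={none}
Step 13: wait(T1) -> count=1 queue=[] holders={T1}
Step 14: signal(T1) -> count=2 queue=[] holders={none}
Step 15: wait(T3) -> count=1 queue=[] holders={T3}
Final holders: {T3} -> 1 thread(s)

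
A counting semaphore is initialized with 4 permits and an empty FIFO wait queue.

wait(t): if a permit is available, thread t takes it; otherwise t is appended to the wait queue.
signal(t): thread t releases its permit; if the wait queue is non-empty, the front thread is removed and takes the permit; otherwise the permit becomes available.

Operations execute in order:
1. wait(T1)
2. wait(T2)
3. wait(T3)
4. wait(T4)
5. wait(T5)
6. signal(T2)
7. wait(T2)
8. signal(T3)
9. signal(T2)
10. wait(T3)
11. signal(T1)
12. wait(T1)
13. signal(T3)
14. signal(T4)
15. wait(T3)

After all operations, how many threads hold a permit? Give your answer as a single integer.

Answer: 3

Derivation:
Step 1: wait(T1) -> count=3 queue=[] holders={T1}
Step 2: wait(T2) -> count=2 queue=[] holders={T1,T2}
Step 3: wait(T3) -> count=1 queue=[] holders={T1,T2,T3}
Step 4: wait(T4) -> count=0 queue=[] holders={T1,T2,T3,T4}
Step 5: wait(T5) -> count=0 queue=[T5] holders={T1,T2,T3,T4}
Step 6: signal(T2) -> count=0 queue=[] holders={T1,T3,T4,T5}
Step 7: wait(T2) -> count=0 queue=[T2] holders={T1,T3,T4,T5}
Step 8: signal(T3) -> count=0 queue=[] holders={T1,T2,T4,T5}
Step 9: signal(T2) -> count=1 queue=[] holders={T1,T4,T5}
Step 10: wait(T3) -> count=0 queue=[] holders={T1,T3,T4,T5}
Step 11: signal(T1) -> count=1 queue=[] holders={T3,T4,T5}
Step 12: wait(T1) -> count=0 queue=[] holders={T1,T3,T4,T5}
Step 13: signal(T3) -> count=1 queue=[] holders={T1,T4,T5}
Step 14: signal(T4) -> count=2 queue=[] holders={T1,T5}
Step 15: wait(T3) -> count=1 queue=[] holders={T1,T3,T5}
Final holders: {T1,T3,T5} -> 3 thread(s)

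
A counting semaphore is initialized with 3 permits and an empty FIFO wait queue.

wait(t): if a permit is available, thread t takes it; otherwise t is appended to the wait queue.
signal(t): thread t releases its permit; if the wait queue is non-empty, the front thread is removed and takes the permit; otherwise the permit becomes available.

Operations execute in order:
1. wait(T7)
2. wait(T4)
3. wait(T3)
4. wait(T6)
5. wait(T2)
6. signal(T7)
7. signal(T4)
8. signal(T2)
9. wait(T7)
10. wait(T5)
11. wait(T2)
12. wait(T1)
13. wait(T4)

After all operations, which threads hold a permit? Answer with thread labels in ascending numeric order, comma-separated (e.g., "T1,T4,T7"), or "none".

Answer: T3,T6,T7

Derivation:
Step 1: wait(T7) -> count=2 queue=[] holders={T7}
Step 2: wait(T4) -> count=1 queue=[] holders={T4,T7}
Step 3: wait(T3) -> count=0 queue=[] holders={T3,T4,T7}
Step 4: wait(T6) -> count=0 queue=[T6] holders={T3,T4,T7}
Step 5: wait(T2) -> count=0 queue=[T6,T2] holders={T3,T4,T7}
Step 6: signal(T7) -> count=0 queue=[T2] holders={T3,T4,T6}
Step 7: signal(T4) -> count=0 queue=[] holders={T2,T3,T6}
Step 8: signal(T2) -> count=1 queue=[] holders={T3,T6}
Step 9: wait(T7) -> count=0 queue=[] holders={T3,T6,T7}
Step 10: wait(T5) -> count=0 queue=[T5] holders={T3,T6,T7}
Step 11: wait(T2) -> count=0 queue=[T5,T2] holders={T3,T6,T7}
Step 12: wait(T1) -> count=0 queue=[T5,T2,T1] holders={T3,T6,T7}
Step 13: wait(T4) -> count=0 queue=[T5,T2,T1,T4] holders={T3,T6,T7}
Final holders: T3,T6,T7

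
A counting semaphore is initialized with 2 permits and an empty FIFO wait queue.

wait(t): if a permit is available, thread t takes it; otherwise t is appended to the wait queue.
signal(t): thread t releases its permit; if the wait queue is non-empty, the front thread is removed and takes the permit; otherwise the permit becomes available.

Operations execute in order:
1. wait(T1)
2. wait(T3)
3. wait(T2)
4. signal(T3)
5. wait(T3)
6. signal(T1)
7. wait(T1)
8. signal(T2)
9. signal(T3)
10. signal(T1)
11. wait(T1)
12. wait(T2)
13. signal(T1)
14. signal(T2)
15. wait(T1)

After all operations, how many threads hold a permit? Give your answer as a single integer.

Step 1: wait(T1) -> count=1 queue=[] holders={T1}
Step 2: wait(T3) -> count=0 queue=[] holders={T1,T3}
Step 3: wait(T2) -> count=0 queue=[T2] holders={T1,T3}
Step 4: signal(T3) -> count=0 queue=[] holders={T1,T2}
Step 5: wait(T3) -> count=0 queue=[T3] holders={T1,T2}
Step 6: signal(T1) -> count=0 queue=[] holders={T2,T3}
Step 7: wait(T1) -> count=0 queue=[T1] holders={T2,T3}
Step 8: signal(T2) -> count=0 queue=[] holders={T1,T3}
Step 9: signal(T3) -> count=1 queue=[] holders={T1}
Step 10: signal(T1) -> count=2 queue=[] holders={none}
Step 11: wait(T1) -> count=1 queue=[] holders={T1}
Step 12: wait(T2) -> count=0 queue=[] holders={T1,T2}
Step 13: signal(T1) -> count=1 queue=[] holders={T2}
Step 14: signal(T2) -> count=2 queue=[] holders={none}
Step 15: wait(T1) -> count=1 queue=[] holders={T1}
Final holders: {T1} -> 1 thread(s)

Answer: 1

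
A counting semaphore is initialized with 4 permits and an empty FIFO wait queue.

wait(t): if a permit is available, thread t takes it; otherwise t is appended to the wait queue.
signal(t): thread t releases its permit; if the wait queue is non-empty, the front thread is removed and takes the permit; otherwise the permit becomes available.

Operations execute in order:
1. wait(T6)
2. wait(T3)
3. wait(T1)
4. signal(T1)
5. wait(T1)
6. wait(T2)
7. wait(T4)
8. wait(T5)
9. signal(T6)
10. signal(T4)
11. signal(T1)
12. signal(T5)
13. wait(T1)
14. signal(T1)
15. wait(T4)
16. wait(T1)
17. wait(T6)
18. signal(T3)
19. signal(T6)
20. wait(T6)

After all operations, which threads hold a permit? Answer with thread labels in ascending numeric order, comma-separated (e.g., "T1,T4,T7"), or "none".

Step 1: wait(T6) -> count=3 queue=[] holders={T6}
Step 2: wait(T3) -> count=2 queue=[] holders={T3,T6}
Step 3: wait(T1) -> count=1 queue=[] holders={T1,T3,T6}
Step 4: signal(T1) -> count=2 queue=[] holders={T3,T6}
Step 5: wait(T1) -> count=1 queue=[] holders={T1,T3,T6}
Step 6: wait(T2) -> count=0 queue=[] holders={T1,T2,T3,T6}
Step 7: wait(T4) -> count=0 queue=[T4] holders={T1,T2,T3,T6}
Step 8: wait(T5) -> count=0 queue=[T4,T5] holders={T1,T2,T3,T6}
Step 9: signal(T6) -> count=0 queue=[T5] holders={T1,T2,T3,T4}
Step 10: signal(T4) -> count=0 queue=[] holders={T1,T2,T3,T5}
Step 11: signal(T1) -> count=1 queue=[] holders={T2,T3,T5}
Step 12: signal(T5) -> count=2 queue=[] holders={T2,T3}
Step 13: wait(T1) -> count=1 queue=[] holders={T1,T2,T3}
Step 14: signal(T1) -> count=2 queue=[] holders={T2,T3}
Step 15: wait(T4) -> count=1 queue=[] holders={T2,T3,T4}
Step 16: wait(T1) -> count=0 queue=[] holders={T1,T2,T3,T4}
Step 17: wait(T6) -> count=0 queue=[T6] holders={T1,T2,T3,T4}
Step 18: signal(T3) -> count=0 queue=[] holders={T1,T2,T4,T6}
Step 19: signal(T6) -> count=1 queue=[] holders={T1,T2,T4}
Step 20: wait(T6) -> count=0 queue=[] holders={T1,T2,T4,T6}
Final holders: T1,T2,T4,T6

Answer: T1,T2,T4,T6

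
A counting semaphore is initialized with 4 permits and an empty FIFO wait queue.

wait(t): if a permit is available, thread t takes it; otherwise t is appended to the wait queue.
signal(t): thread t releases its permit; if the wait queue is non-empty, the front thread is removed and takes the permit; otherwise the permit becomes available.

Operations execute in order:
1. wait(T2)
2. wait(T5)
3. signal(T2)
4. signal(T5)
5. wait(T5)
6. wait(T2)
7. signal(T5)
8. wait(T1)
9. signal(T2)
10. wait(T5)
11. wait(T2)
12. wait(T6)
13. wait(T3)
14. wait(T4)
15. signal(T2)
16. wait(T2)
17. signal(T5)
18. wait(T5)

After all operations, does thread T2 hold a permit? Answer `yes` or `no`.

Answer: no

Derivation:
Step 1: wait(T2) -> count=3 queue=[] holders={T2}
Step 2: wait(T5) -> count=2 queue=[] holders={T2,T5}
Step 3: signal(T2) -> count=3 queue=[] holders={T5}
Step 4: signal(T5) -> count=4 queue=[] holders={none}
Step 5: wait(T5) -> count=3 queue=[] holders={T5}
Step 6: wait(T2) -> count=2 queue=[] holders={T2,T5}
Step 7: signal(T5) -> count=3 queue=[] holders={T2}
Step 8: wait(T1) -> count=2 queue=[] holders={T1,T2}
Step 9: signal(T2) -> count=3 queue=[] holders={T1}
Step 10: wait(T5) -> count=2 queue=[] holders={T1,T5}
Step 11: wait(T2) -> count=1 queue=[] holders={T1,T2,T5}
Step 12: wait(T6) -> count=0 queue=[] holders={T1,T2,T5,T6}
Step 13: wait(T3) -> count=0 queue=[T3] holders={T1,T2,T5,T6}
Step 14: wait(T4) -> count=0 queue=[T3,T4] holders={T1,T2,T5,T6}
Step 15: signal(T2) -> count=0 queue=[T4] holders={T1,T3,T5,T6}
Step 16: wait(T2) -> count=0 queue=[T4,T2] holders={T1,T3,T5,T6}
Step 17: signal(T5) -> count=0 queue=[T2] holders={T1,T3,T4,T6}
Step 18: wait(T5) -> count=0 queue=[T2,T5] holders={T1,T3,T4,T6}
Final holders: {T1,T3,T4,T6} -> T2 not in holders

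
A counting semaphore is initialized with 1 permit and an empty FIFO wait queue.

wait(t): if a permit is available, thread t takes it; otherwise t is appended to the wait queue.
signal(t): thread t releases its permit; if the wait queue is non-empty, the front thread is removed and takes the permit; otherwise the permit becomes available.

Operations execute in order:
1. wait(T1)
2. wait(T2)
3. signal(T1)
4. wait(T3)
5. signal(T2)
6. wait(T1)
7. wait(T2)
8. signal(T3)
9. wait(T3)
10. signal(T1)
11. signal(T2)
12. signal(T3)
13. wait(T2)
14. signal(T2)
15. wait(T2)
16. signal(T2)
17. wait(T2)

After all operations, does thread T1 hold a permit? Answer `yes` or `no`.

Answer: no

Derivation:
Step 1: wait(T1) -> count=0 queue=[] holders={T1}
Step 2: wait(T2) -> count=0 queue=[T2] holders={T1}
Step 3: signal(T1) -> count=0 queue=[] holders={T2}
Step 4: wait(T3) -> count=0 queue=[T3] holders={T2}
Step 5: signal(T2) -> count=0 queue=[] holders={T3}
Step 6: wait(T1) -> count=0 queue=[T1] holders={T3}
Step 7: wait(T2) -> count=0 queue=[T1,T2] holders={T3}
Step 8: signal(T3) -> count=0 queue=[T2] holders={T1}
Step 9: wait(T3) -> count=0 queue=[T2,T3] holders={T1}
Step 10: signal(T1) -> count=0 queue=[T3] holders={T2}
Step 11: signal(T2) -> count=0 queue=[] holders={T3}
Step 12: signal(T3) -> count=1 queue=[] holders={none}
Step 13: wait(T2) -> count=0 queue=[] holders={T2}
Step 14: signal(T2) -> count=1 queue=[] holders={none}
Step 15: wait(T2) -> count=0 queue=[] holders={T2}
Step 16: signal(T2) -> count=1 queue=[] holders={none}
Step 17: wait(T2) -> count=0 queue=[] holders={T2}
Final holders: {T2} -> T1 not in holders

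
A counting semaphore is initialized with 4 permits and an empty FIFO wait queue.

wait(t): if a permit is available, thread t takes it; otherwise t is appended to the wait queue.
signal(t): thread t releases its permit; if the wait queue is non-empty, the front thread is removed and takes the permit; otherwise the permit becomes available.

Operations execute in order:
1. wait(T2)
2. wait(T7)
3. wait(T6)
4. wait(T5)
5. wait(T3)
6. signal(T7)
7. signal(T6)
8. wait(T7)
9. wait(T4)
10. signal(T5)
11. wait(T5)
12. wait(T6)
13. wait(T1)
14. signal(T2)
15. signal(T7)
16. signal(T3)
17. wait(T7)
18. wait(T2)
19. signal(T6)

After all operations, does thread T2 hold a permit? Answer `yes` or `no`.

Answer: no

Derivation:
Step 1: wait(T2) -> count=3 queue=[] holders={T2}
Step 2: wait(T7) -> count=2 queue=[] holders={T2,T7}
Step 3: wait(T6) -> count=1 queue=[] holders={T2,T6,T7}
Step 4: wait(T5) -> count=0 queue=[] holders={T2,T5,T6,T7}
Step 5: wait(T3) -> count=0 queue=[T3] holders={T2,T5,T6,T7}
Step 6: signal(T7) -> count=0 queue=[] holders={T2,T3,T5,T6}
Step 7: signal(T6) -> count=1 queue=[] holders={T2,T3,T5}
Step 8: wait(T7) -> count=0 queue=[] holders={T2,T3,T5,T7}
Step 9: wait(T4) -> count=0 queue=[T4] holders={T2,T3,T5,T7}
Step 10: signal(T5) -> count=0 queue=[] holders={T2,T3,T4,T7}
Step 11: wait(T5) -> count=0 queue=[T5] holders={T2,T3,T4,T7}
Step 12: wait(T6) -> count=0 queue=[T5,T6] holders={T2,T3,T4,T7}
Step 13: wait(T1) -> count=0 queue=[T5,T6,T1] holders={T2,T3,T4,T7}
Step 14: signal(T2) -> count=0 queue=[T6,T1] holders={T3,T4,T5,T7}
Step 15: signal(T7) -> count=0 queue=[T1] holders={T3,T4,T5,T6}
Step 16: signal(T3) -> count=0 queue=[] holders={T1,T4,T5,T6}
Step 17: wait(T7) -> count=0 queue=[T7] holders={T1,T4,T5,T6}
Step 18: wait(T2) -> count=0 queue=[T7,T2] holders={T1,T4,T5,T6}
Step 19: signal(T6) -> count=0 queue=[T2] holders={T1,T4,T5,T7}
Final holders: {T1,T4,T5,T7} -> T2 not in holders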